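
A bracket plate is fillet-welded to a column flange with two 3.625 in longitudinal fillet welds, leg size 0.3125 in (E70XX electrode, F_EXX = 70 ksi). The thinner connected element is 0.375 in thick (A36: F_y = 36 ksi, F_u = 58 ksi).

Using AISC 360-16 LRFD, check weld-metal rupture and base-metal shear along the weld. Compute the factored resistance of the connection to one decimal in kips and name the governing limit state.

Weld metal: throat = 0.707×0.3125 = 0.22094 in, L = 2×3.625 = 7.25 in. φR_n = 0.75 × 0.6 × 70 × 0.22094 × 7.25 = 50.5 kips.
Base metal shear (0.375 in plate): yield φR_n = 1.0×0.6×36×0.375×7.25 = 58.7 kips; rupture φR_n = 0.75×0.6×58×0.375×7.25 = 71.0 kips; take 58.7 kips (yield).
Governing: min(50.5, 58.7) = 50.5 kips → weld metal.

50.5 kips (weld metal governs)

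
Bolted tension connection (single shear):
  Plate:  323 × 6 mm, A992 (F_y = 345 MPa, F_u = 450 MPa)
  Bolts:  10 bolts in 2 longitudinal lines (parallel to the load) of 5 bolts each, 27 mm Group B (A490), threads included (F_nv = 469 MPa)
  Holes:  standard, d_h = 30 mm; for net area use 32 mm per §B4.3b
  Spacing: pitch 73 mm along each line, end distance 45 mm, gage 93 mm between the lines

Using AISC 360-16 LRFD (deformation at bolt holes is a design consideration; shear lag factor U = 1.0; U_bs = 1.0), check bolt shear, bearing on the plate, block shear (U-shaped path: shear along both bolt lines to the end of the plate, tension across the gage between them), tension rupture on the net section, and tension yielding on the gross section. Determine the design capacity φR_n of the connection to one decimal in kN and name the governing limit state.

Bolt shear: A_b = π(27)²/4 = 572.56 mm². φR_n = 0.75 × 469 × 572.56 × 10 × 1 = 2014.0 kN.
Bearing (6 mm plate, F_u = 450 MPa): end bolts L_c = 45 − 30/2 = 30, R_n = min(1.2×30×6×450, 2.4×27×6×450) = 97.2 kN/bolt; interior L_c = 73 − 30 = 43, R_n = 139.32 kN/bolt. φR_n = 0.75 × (2×97.2 + 8×139.32) = 981.7 kN.
Block shear: shear path 2×[45+4×73] = 2×337 mm, A_gv = 4044, A_nv = 2×(337 − 4.5×32)×6 = 2316 mm²; tension across gage: (93 − 1×32)×6 = 366 mm². R_n = min(0.6×450×2316, 0.6×345×4044) + 1.0×450×366 = min(625.32, 837.11) + 164.7 = 790.02 kN. φR_n = 0.75 × 790.02 = 592.5 kN.
Tension rupture (net): A_n = (323 − 2×32)×6 = 1554 mm² (U = 1.0, A_e = A_n). φR_n = 0.75 × 450 × 1554 = 524.5 kN.
Tension yield (gross): A_g = 323×6 = 1938 mm². φR_n = 0.90 × 345 × 1938 = 601.7 kN.
Governing: min(2014.0, 981.7, 592.5, 524.5, 601.7) = 524.5 kN → net-section rupture.

524.5 kN (net-section rupture governs)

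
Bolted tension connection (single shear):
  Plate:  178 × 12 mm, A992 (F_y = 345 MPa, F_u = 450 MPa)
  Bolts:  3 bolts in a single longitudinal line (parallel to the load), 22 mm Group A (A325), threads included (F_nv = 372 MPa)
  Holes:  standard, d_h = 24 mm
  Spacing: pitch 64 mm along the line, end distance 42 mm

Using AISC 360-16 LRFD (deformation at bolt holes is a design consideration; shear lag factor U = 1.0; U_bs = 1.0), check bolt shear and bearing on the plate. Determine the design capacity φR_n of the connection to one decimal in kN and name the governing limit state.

318.2 kN (bolt shear governs)

Bolt shear: A_b = π(22)²/4 = 380.13 mm². φR_n = 0.75 × 372 × 380.13 × 3 × 1 = 318.2 kN.
Bearing (12 mm plate, F_u = 450 MPa): end bolts L_c = 42 − 24/2 = 30, R_n = min(1.2×30×12×450, 2.4×22×12×450) = 194.4 kN/bolt; interior L_c = 64 − 24 = 40, R_n = 259.2 kN/bolt. φR_n = 0.75 × (1×194.4 + 2×259.2) = 534.6 kN.
Governing: min(318.2, 534.6) = 318.2 kN → bolt shear.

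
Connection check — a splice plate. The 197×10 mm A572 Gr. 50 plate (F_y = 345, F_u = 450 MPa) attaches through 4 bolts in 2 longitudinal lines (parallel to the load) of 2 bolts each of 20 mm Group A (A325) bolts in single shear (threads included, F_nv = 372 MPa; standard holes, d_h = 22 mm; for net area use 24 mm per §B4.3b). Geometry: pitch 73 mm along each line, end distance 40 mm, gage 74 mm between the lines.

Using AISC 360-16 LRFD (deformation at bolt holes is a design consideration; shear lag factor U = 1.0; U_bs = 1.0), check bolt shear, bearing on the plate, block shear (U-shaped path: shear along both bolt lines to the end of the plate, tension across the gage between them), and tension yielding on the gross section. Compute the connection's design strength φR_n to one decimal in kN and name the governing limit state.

350.6 kN (bolt shear governs)

Bolt shear: A_b = π(20)²/4 = 314.16 mm². φR_n = 0.75 × 372 × 314.16 × 4 × 1 = 350.6 kN.
Bearing (10 mm plate, F_u = 450 MPa): end bolts L_c = 40 − 22/2 = 29, R_n = min(1.2×29×10×450, 2.4×20×10×450) = 156.6 kN/bolt; interior L_c = 73 − 22 = 51, R_n = 216 kN/bolt. φR_n = 0.75 × (2×156.6 + 2×216) = 558.9 kN.
Block shear: shear path 2×[40+1×73] = 2×113 mm, A_gv = 2260, A_nv = 2×(113 − 1.5×24)×10 = 1540 mm²; tension across gage: (74 − 1×24)×10 = 500 mm². R_n = min(0.6×450×1540, 0.6×345×2260) + 1.0×450×500 = min(415.8, 467.82) + 225 = 640.8 kN. φR_n = 0.75 × 640.8 = 480.6 kN.
Tension yield (gross): A_g = 197×10 = 1970 mm². φR_n = 0.90 × 345 × 1970 = 611.7 kN.
Governing: min(350.6, 558.9, 480.6, 611.7) = 350.6 kN → bolt shear.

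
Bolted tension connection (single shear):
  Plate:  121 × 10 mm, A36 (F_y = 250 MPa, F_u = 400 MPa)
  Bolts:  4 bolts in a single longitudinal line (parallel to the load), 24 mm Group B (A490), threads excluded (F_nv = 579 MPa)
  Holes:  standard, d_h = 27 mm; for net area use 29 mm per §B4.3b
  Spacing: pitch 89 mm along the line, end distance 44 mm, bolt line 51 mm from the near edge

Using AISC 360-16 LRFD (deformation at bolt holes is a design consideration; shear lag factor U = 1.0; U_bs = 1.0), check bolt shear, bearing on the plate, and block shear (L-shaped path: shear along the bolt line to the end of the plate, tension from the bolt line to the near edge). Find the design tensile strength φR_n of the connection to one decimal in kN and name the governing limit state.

Bolt shear: A_b = π(24)²/4 = 452.39 mm². φR_n = 0.75 × 579 × 452.39 × 4 × 1 = 785.8 kN.
Bearing (10 mm plate, F_u = 400 MPa): end bolts L_c = 44 − 27/2 = 30.5, R_n = min(1.2×30.5×10×400, 2.4×24×10×400) = 146.4 kN/bolt; interior L_c = 89 − 27 = 62, R_n = 230.4 kN/bolt. φR_n = 0.75 × (1×146.4 + 3×230.4) = 628.2 kN.
Block shear: shear path 1×[44+3×89] = 1×311 mm, A_gv = 3110, A_nv = 1×(311 − 3.5×29)×10 = 2095 mm²; tension to near edge: (51 − 0.5×29)×10 = 365 mm². R_n = min(0.6×400×2095, 0.6×250×3110) + 1.0×400×365 = min(502.8, 466.5) + 146 = 612.5 kN. φR_n = 0.75 × 612.5 = 459.4 kN.
Governing: min(785.8, 628.2, 459.4) = 459.4 kN → block shear.

459.4 kN (block shear governs)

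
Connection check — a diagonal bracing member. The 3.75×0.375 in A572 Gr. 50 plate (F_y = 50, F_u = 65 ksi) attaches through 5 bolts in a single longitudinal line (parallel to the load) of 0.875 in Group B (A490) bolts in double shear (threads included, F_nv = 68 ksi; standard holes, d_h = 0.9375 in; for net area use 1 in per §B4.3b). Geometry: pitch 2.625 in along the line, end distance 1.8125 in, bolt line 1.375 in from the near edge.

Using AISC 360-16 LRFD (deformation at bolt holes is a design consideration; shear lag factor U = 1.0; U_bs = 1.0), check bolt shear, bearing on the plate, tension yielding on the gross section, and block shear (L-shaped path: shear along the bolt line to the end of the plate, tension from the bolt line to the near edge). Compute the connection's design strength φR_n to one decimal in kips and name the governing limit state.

63.3 kips (gross-section yield governs)

Bolt shear: A_b = π(0.875)²/4 = 0.60132 in². φR_n = 0.75 × 68 × 0.60132 × 5 × 2 = 306.7 kips.
Bearing (0.375 in plate, F_u = 65 ksi): end bolts L_c = 1.8125 − 0.9375/2 = 1.34375, R_n = min(1.2×1.34375×0.375×65, 2.4×0.875×0.375×65) = 39.305 kips/bolt; interior L_c = 2.625 − 0.9375 = 1.6875, R_n = 49.359 kips/bolt. φR_n = 0.75 × (1×39.305 + 4×49.359) = 177.6 kips.
Tension yield (gross): A_g = 3.75×0.375 = 1.4063 in². φR_n = 0.90 × 50 × 1.4063 = 63.3 kips.
Block shear: shear path 1×[1.8125+4×2.625] = 1×12.3125 in, A_gv = 4.6172, A_nv = 1×(12.3125 − 4.5×1)×0.375 = 2.9297 in²; tension to near edge: (1.375 − 0.5×1)×0.375 = 0.32813 in². R_n = min(0.6×65×2.9297, 0.6×50×4.6172) + 1.0×65×0.32813 = min(114.26, 138.52) + 21.328 = 135.59 kips. φR_n = 0.75 × 135.59 = 101.7 kips.
Governing: min(306.7, 177.6, 63.3, 101.7) = 63.3 kips → gross-section yield.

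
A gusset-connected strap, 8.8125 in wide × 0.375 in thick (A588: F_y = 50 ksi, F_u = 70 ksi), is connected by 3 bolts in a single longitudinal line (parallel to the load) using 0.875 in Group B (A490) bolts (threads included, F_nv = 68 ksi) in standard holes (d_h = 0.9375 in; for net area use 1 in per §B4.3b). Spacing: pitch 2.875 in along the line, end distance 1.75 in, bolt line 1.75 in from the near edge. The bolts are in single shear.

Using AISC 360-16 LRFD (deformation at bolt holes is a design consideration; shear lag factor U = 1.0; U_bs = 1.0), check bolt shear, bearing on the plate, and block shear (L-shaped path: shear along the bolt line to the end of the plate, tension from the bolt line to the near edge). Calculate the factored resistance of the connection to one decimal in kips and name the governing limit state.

Bolt shear: A_b = π(0.875)²/4 = 0.60132 in². φR_n = 0.75 × 68 × 0.60132 × 3 × 1 = 92.0 kips.
Bearing (0.375 in plate, F_u = 70 ksi): end bolts L_c = 1.75 − 0.9375/2 = 1.28125, R_n = min(1.2×1.28125×0.375×70, 2.4×0.875×0.375×70) = 40.359 kips/bolt; interior L_c = 2.875 − 0.9375 = 1.9375, R_n = 55.125 kips/bolt. φR_n = 0.75 × (1×40.359 + 2×55.125) = 113.0 kips.
Block shear: shear path 1×[1.75+2×2.875] = 1×7.5 in, A_gv = 2.8125, A_nv = 1×(7.5 − 2.5×1)×0.375 = 1.875 in²; tension to near edge: (1.75 − 0.5×1)×0.375 = 0.46875 in². R_n = min(0.6×70×1.875, 0.6×50×2.8125) + 1.0×70×0.46875 = min(78.75, 84.375) + 32.813 = 111.56 kips. φR_n = 0.75 × 111.56 = 83.7 kips.
Governing: min(92.0, 113.0, 83.7) = 83.7 kips → block shear.

83.7 kips (block shear governs)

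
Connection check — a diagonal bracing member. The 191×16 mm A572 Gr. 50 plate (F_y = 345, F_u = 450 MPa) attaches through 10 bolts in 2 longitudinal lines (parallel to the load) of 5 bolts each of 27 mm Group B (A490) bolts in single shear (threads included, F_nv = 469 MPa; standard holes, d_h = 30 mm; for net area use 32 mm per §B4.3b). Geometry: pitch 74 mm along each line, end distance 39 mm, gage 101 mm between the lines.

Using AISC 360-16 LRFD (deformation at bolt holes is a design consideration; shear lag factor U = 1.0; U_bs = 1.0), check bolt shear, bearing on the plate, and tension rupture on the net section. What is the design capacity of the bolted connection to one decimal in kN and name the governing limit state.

685.8 kN (net-section rupture governs)

Bolt shear: A_b = π(27)²/4 = 572.56 mm². φR_n = 0.75 × 469 × 572.56 × 10 × 1 = 2014.0 kN.
Bearing (16 mm plate, F_u = 450 MPa): end bolts L_c = 39 − 30/2 = 24, R_n = min(1.2×24×16×450, 2.4×27×16×450) = 207.36 kN/bolt; interior L_c = 74 − 30 = 44, R_n = 380.16 kN/bolt. φR_n = 0.75 × (2×207.36 + 8×380.16) = 2592.0 kN.
Tension rupture (net): A_n = (191 − 2×32)×16 = 2032 mm² (U = 1.0, A_e = A_n). φR_n = 0.75 × 450 × 2032 = 685.8 kN.
Governing: min(2014.0, 2592.0, 685.8) = 685.8 kN → net-section rupture.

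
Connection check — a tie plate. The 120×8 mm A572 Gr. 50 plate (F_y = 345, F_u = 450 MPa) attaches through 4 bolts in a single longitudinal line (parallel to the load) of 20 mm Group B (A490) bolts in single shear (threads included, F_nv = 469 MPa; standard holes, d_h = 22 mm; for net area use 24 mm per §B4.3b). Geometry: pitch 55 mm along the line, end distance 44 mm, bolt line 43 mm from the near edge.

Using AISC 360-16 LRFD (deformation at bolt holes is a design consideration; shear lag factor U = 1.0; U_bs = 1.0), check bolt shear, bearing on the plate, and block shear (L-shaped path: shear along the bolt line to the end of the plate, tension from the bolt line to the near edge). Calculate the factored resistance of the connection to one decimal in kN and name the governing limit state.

Bolt shear: A_b = π(20)²/4 = 314.16 mm². φR_n = 0.75 × 469 × 314.16 × 4 × 1 = 442.0 kN.
Bearing (8 mm plate, F_u = 450 MPa): end bolts L_c = 44 − 22/2 = 33, R_n = min(1.2×33×8×450, 2.4×20×8×450) = 142.56 kN/bolt; interior L_c = 55 − 22 = 33, R_n = 142.56 kN/bolt. φR_n = 0.75 × (1×142.56 + 3×142.56) = 427.7 kN.
Block shear: shear path 1×[44+3×55] = 1×209 mm, A_gv = 1672, A_nv = 1×(209 − 3.5×24)×8 = 1000 mm²; tension to near edge: (43 − 0.5×24)×8 = 248 mm². R_n = min(0.6×450×1000, 0.6×345×1672) + 1.0×450×248 = min(270, 346.1) + 111.6 = 381.6 kN. φR_n = 0.75 × 381.6 = 286.2 kN.
Governing: min(442.0, 427.7, 286.2) = 286.2 kN → block shear.

286.2 kN (block shear governs)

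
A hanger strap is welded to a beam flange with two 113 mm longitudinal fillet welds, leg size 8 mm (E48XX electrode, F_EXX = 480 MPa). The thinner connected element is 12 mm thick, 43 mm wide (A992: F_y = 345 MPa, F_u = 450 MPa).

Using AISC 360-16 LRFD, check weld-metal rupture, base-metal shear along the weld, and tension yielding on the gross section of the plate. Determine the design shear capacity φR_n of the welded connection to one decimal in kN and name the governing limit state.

160.2 kN (gross-section yield governs)

Weld metal: throat = 0.707×8 = 5.656 mm, L = 2×113 = 226 mm. φR_n = 0.75 × 0.6 × 480 × 5.656 × 226 = 276.1 kN.
Base metal shear (12 mm plate): yield φR_n = 1.0×0.6×345×12×226 = 561.4 kN; rupture φR_n = 0.75×0.6×450×12×226 = 549.2 kN; take 549.2 kN (rupture).
Tension yield (gross): A_g = 43×12 = 516 mm². φR_n = 0.90 × 345 × 516 = 160.2 kN.
Governing: min(276.1, 549.2, 160.2) = 160.2 kN → gross-section yield.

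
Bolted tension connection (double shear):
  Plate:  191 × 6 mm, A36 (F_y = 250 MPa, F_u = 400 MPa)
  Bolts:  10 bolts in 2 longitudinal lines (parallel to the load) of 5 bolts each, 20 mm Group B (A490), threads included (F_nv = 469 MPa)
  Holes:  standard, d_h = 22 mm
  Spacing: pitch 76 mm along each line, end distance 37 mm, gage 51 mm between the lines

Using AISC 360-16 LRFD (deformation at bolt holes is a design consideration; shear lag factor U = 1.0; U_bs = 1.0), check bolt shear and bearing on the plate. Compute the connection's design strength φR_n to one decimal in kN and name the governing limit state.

Bolt shear: A_b = π(20)²/4 = 314.16 mm². φR_n = 0.75 × 469 × 314.16 × 10 × 2 = 2210.1 kN.
Bearing (6 mm plate, F_u = 400 MPa): end bolts L_c = 37 − 22/2 = 26, R_n = min(1.2×26×6×400, 2.4×20×6×400) = 74.88 kN/bolt; interior L_c = 76 − 22 = 54, R_n = 115.2 kN/bolt. φR_n = 0.75 × (2×74.88 + 8×115.2) = 803.5 kN.
Governing: min(2210.1, 803.5) = 803.5 kN → bearing.

803.5 kN (bearing governs)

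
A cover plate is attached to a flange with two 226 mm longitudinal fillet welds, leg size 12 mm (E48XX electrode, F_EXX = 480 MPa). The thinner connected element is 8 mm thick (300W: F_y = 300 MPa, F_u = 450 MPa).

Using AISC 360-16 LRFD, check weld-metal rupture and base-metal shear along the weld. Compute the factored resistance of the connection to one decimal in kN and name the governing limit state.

Weld metal: throat = 0.707×12 = 8.484 mm, L = 2×226 = 452 mm. φR_n = 0.75 × 0.6 × 480 × 8.484 × 452 = 828.3 kN.
Base metal shear (8 mm plate): yield φR_n = 1.0×0.6×300×8×452 = 650.9 kN; rupture φR_n = 0.75×0.6×450×8×452 = 732.2 kN; take 650.9 kN (yield).
Governing: min(828.3, 650.9) = 650.9 kN → base-metal shear.

650.9 kN (base-metal shear governs)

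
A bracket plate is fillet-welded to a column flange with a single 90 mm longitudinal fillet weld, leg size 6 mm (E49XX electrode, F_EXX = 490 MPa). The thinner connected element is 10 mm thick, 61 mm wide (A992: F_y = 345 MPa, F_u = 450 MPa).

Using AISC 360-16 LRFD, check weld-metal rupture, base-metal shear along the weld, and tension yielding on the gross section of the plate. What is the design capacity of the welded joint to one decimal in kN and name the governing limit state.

Weld metal: throat = 0.707×6 = 4.242 mm, L = 90 mm. φR_n = 0.75 × 0.6 × 490 × 4.242 × 90 = 84.2 kN.
Base metal shear (10 mm plate): yield φR_n = 1.0×0.6×345×10×90 = 186.3 kN; rupture φR_n = 0.75×0.6×450×10×90 = 182.3 kN; take 182.3 kN (rupture).
Tension yield (gross): A_g = 61×10 = 610 mm². φR_n = 0.90 × 345 × 610 = 189.4 kN.
Governing: min(84.2, 182.3, 189.4) = 84.2 kN → weld metal.

84.2 kN (weld metal governs)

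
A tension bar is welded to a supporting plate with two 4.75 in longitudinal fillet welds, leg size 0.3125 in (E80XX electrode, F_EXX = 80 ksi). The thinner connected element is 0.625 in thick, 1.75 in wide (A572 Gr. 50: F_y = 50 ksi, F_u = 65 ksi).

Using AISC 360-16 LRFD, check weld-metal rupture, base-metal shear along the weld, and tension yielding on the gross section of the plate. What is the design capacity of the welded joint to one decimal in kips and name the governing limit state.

Weld metal: throat = 0.707×0.3125 = 0.22094 in, L = 2×4.75 = 9.5 in. φR_n = 0.75 × 0.6 × 80 × 0.22094 × 9.5 = 75.6 kips.
Base metal shear (0.625 in plate): yield φR_n = 1.0×0.6×50×0.625×9.5 = 178.1 kips; rupture φR_n = 0.75×0.6×65×0.625×9.5 = 173.7 kips; take 173.7 kips (rupture).
Tension yield (gross): A_g = 1.75×0.625 = 1.0938 in². φR_n = 0.90 × 50 × 1.0938 = 49.2 kips.
Governing: min(75.6, 173.7, 49.2) = 49.2 kips → gross-section yield.

49.2 kips (gross-section yield governs)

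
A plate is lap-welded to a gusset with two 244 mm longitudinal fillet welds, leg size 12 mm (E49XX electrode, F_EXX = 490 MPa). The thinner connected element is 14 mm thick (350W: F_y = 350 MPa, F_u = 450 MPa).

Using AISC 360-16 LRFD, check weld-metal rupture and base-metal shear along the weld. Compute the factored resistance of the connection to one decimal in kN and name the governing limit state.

912.9 kN (weld metal governs)

Weld metal: throat = 0.707×12 = 8.484 mm, L = 2×244 = 488 mm. φR_n = 0.75 × 0.6 × 490 × 8.484 × 488 = 912.9 kN.
Base metal shear (14 mm plate): yield φR_n = 1.0×0.6×350×14×488 = 1434.7 kN; rupture φR_n = 0.75×0.6×450×14×488 = 1383.5 kN; take 1383.5 kN (rupture).
Governing: min(912.9, 1383.5) = 912.9 kN → weld metal.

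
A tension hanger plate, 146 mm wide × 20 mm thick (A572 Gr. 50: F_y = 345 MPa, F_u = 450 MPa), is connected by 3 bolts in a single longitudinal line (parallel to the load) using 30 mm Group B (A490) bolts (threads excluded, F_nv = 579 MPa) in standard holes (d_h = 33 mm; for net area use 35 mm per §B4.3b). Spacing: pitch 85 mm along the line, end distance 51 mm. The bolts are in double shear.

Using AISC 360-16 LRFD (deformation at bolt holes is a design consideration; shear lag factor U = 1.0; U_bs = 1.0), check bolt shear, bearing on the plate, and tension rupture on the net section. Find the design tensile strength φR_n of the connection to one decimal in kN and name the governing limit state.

749.3 kN (net-section rupture governs)

Bolt shear: A_b = π(30)²/4 = 706.86 mm². φR_n = 0.75 × 579 × 706.86 × 3 × 2 = 1841.7 kN.
Bearing (20 mm plate, F_u = 450 MPa): end bolts L_c = 51 − 33/2 = 34.5, R_n = min(1.2×34.5×20×450, 2.4×30×20×450) = 372.6 kN/bolt; interior L_c = 85 − 33 = 52, R_n = 561.6 kN/bolt. φR_n = 0.75 × (1×372.6 + 2×561.6) = 1121.9 kN.
Tension rupture (net): A_n = (146 − 1×35)×20 = 2220 mm² (U = 1.0, A_e = A_n). φR_n = 0.75 × 450 × 2220 = 749.3 kN.
Governing: min(1841.7, 1121.9, 749.3) = 749.3 kN → net-section rupture.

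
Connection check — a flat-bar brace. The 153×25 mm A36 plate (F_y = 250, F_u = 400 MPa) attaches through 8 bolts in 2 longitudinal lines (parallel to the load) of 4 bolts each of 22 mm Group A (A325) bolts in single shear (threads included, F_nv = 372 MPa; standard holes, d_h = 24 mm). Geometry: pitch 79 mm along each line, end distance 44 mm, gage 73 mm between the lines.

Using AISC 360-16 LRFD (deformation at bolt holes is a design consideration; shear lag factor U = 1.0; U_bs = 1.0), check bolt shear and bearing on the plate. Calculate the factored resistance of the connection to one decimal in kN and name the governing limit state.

Bolt shear: A_b = π(22)²/4 = 380.13 mm². φR_n = 0.75 × 372 × 380.13 × 8 × 1 = 848.5 kN.
Bearing (25 mm plate, F_u = 400 MPa): end bolts L_c = 44 − 24/2 = 32, R_n = min(1.2×32×25×400, 2.4×22×25×400) = 384 kN/bolt; interior L_c = 79 − 24 = 55, R_n = 528 kN/bolt. φR_n = 0.75 × (2×384 + 6×528) = 2952.0 kN.
Governing: min(848.5, 2952.0) = 848.5 kN → bolt shear.

848.5 kN (bolt shear governs)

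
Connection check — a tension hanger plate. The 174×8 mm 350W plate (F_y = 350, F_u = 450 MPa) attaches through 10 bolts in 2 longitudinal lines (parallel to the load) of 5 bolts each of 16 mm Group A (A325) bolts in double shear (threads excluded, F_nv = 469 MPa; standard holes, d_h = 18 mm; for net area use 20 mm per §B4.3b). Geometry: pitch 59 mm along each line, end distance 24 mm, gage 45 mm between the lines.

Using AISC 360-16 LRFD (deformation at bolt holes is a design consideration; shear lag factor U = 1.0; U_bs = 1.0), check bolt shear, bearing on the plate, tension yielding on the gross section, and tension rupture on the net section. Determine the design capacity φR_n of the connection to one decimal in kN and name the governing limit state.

361.8 kN (net-section rupture governs)

Bolt shear: A_b = π(16)²/4 = 201.06 mm². φR_n = 0.75 × 469 × 201.06 × 10 × 2 = 1414.5 kN.
Bearing (8 mm plate, F_u = 450 MPa): end bolts L_c = 24 − 18/2 = 15, R_n = min(1.2×15×8×450, 2.4×16×8×450) = 64.8 kN/bolt; interior L_c = 59 − 18 = 41, R_n = 138.24 kN/bolt. φR_n = 0.75 × (2×64.8 + 8×138.24) = 926.6 kN.
Tension yield (gross): A_g = 174×8 = 1392 mm². φR_n = 0.90 × 350 × 1392 = 438.5 kN.
Tension rupture (net): A_n = (174 − 2×20)×8 = 1072 mm² (U = 1.0, A_e = A_n). φR_n = 0.75 × 450 × 1072 = 361.8 kN.
Governing: min(1414.5, 926.6, 438.5, 361.8) = 361.8 kN → net-section rupture.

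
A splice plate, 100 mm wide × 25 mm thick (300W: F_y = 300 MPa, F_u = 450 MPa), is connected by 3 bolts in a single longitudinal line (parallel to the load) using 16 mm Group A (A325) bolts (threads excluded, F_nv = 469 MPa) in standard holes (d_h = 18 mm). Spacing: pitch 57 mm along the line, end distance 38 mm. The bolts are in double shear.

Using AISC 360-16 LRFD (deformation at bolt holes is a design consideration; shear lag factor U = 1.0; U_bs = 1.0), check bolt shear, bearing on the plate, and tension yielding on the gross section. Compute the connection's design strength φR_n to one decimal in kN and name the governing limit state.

Bolt shear: A_b = π(16)²/4 = 201.06 mm². φR_n = 0.75 × 469 × 201.06 × 3 × 2 = 424.3 kN.
Bearing (25 mm plate, F_u = 450 MPa): end bolts L_c = 38 − 18/2 = 29, R_n = min(1.2×29×25×450, 2.4×16×25×450) = 391.5 kN/bolt; interior L_c = 57 − 18 = 39, R_n = 432 kN/bolt. φR_n = 0.75 × (1×391.5 + 2×432) = 941.6 kN.
Tension yield (gross): A_g = 100×25 = 2500 mm². φR_n = 0.90 × 300 × 2500 = 675.0 kN.
Governing: min(424.3, 941.6, 675.0) = 424.3 kN → bolt shear.

424.3 kN (bolt shear governs)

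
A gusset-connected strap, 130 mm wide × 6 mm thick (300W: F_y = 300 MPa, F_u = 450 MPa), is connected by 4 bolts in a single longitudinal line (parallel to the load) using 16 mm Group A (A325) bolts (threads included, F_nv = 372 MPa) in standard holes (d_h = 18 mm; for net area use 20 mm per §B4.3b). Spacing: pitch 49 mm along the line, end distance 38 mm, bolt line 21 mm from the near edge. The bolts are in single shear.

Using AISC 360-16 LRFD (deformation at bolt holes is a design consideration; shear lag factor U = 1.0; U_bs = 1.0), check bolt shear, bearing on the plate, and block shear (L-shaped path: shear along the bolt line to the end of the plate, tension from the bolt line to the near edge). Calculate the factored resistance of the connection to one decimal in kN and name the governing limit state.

162.0 kN (block shear governs)

Bolt shear: A_b = π(16)²/4 = 201.06 mm². φR_n = 0.75 × 372 × 201.06 × 4 × 1 = 224.4 kN.
Bearing (6 mm plate, F_u = 450 MPa): end bolts L_c = 38 − 18/2 = 29, R_n = min(1.2×29×6×450, 2.4×16×6×450) = 93.96 kN/bolt; interior L_c = 49 − 18 = 31, R_n = 100.44 kN/bolt. φR_n = 0.75 × (1×93.96 + 3×100.44) = 296.5 kN.
Block shear: shear path 1×[38+3×49] = 1×185 mm, A_gv = 1110, A_nv = 1×(185 − 3.5×20)×6 = 690 mm²; tension to near edge: (21 − 0.5×20)×6 = 66 mm². R_n = min(0.6×450×690, 0.6×300×1110) + 1.0×450×66 = min(186.3, 199.8) + 29.7 = 216 kN. φR_n = 0.75 × 216 = 162.0 kN.
Governing: min(224.4, 296.5, 162.0) = 162.0 kN → block shear.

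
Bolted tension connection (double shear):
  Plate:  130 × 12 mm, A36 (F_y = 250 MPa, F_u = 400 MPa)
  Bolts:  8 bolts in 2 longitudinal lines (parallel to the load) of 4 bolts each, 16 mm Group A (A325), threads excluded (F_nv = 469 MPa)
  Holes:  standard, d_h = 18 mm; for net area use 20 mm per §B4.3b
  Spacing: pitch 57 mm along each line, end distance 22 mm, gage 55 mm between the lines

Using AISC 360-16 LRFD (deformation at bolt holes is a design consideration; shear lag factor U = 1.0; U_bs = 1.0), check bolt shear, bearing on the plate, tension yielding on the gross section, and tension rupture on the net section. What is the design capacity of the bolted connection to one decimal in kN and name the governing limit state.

324.0 kN (net-section rupture governs)

Bolt shear: A_b = π(16)²/4 = 201.06 mm². φR_n = 0.75 × 469 × 201.06 × 8 × 2 = 1131.6 kN.
Bearing (12 mm plate, F_u = 400 MPa): end bolts L_c = 22 − 18/2 = 13, R_n = min(1.2×13×12×400, 2.4×16×12×400) = 74.88 kN/bolt; interior L_c = 57 − 18 = 39, R_n = 184.32 kN/bolt. φR_n = 0.75 × (2×74.88 + 6×184.32) = 941.8 kN.
Tension yield (gross): A_g = 130×12 = 1560 mm². φR_n = 0.90 × 250 × 1560 = 351.0 kN.
Tension rupture (net): A_n = (130 − 2×20)×12 = 1080 mm² (U = 1.0, A_e = A_n). φR_n = 0.75 × 400 × 1080 = 324.0 kN.
Governing: min(1131.6, 941.8, 351.0, 324.0) = 324.0 kN → net-section rupture.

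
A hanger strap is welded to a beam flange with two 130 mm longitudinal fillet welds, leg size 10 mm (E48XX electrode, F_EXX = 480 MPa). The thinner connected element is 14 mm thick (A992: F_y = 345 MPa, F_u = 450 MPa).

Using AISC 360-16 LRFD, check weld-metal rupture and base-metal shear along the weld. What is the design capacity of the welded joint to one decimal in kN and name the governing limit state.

397.1 kN (weld metal governs)

Weld metal: throat = 0.707×10 = 7.07 mm, L = 2×130 = 260 mm. φR_n = 0.75 × 0.6 × 480 × 7.07 × 260 = 397.1 kN.
Base metal shear (14 mm plate): yield φR_n = 1.0×0.6×345×14×260 = 753.5 kN; rupture φR_n = 0.75×0.6×450×14×260 = 737.1 kN; take 737.1 kN (rupture).
Governing: min(397.1, 737.1) = 397.1 kN → weld metal.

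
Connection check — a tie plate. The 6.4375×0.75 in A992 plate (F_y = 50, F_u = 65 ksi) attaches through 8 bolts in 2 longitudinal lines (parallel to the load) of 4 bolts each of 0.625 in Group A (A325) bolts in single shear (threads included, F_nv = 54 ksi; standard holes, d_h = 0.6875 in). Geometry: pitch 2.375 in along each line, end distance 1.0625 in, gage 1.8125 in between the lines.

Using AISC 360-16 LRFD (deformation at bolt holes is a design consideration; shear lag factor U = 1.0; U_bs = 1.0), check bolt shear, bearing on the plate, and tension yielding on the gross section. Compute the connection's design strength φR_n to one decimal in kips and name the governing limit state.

Bolt shear: A_b = π(0.625)²/4 = 0.3068 in². φR_n = 0.75 × 54 × 0.3068 × 8 × 1 = 99.4 kips.
Bearing (0.75 in plate, F_u = 65 ksi): end bolts L_c = 1.0625 − 0.6875/2 = 0.71875, R_n = min(1.2×0.71875×0.75×65, 2.4×0.625×0.75×65) = 42.047 kips/bolt; interior L_c = 2.375 − 0.6875 = 1.6875, R_n = 73.125 kips/bolt. φR_n = 0.75 × (2×42.047 + 6×73.125) = 392.1 kips.
Tension yield (gross): A_g = 6.4375×0.75 = 4.8281 in². φR_n = 0.90 × 50 × 4.8281 = 217.3 kips.
Governing: min(99.4, 392.1, 217.3) = 99.4 kips → bolt shear.

99.4 kips (bolt shear governs)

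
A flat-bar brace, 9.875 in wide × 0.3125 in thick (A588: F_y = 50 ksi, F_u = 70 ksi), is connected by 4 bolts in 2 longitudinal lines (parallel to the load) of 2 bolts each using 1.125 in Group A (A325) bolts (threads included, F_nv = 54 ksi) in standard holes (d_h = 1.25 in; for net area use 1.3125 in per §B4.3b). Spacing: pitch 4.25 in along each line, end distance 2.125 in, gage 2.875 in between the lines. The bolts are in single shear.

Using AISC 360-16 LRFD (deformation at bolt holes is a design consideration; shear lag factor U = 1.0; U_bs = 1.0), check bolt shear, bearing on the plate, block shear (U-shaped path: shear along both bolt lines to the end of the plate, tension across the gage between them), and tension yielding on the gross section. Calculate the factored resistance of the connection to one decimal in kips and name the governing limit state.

Bolt shear: A_b = π(1.125)²/4 = 0.99402 in². φR_n = 0.75 × 54 × 0.99402 × 4 × 1 = 161.0 kips.
Bearing (0.3125 in plate, F_u = 70 ksi): end bolts L_c = 2.125 − 1.25/2 = 1.5, R_n = min(1.2×1.5×0.3125×70, 2.4×1.125×0.3125×70) = 39.375 kips/bolt; interior L_c = 4.25 − 1.25 = 3, R_n = 59.063 kips/bolt. φR_n = 0.75 × (2×39.375 + 2×59.063) = 147.7 kips.
Block shear: shear path 2×[2.125+1×4.25] = 2×6.375 in, A_gv = 3.9844, A_nv = 2×(6.375 − 1.5×1.3125)×0.3125 = 2.7539 in²; tension across gage: (2.875 − 1×1.3125)×0.3125 = 0.48828 in². R_n = min(0.6×70×2.7539, 0.6×50×3.9844) + 1.0×70×0.48828 = min(115.66, 119.53) + 34.18 = 149.84 kips. φR_n = 0.75 × 149.84 = 112.4 kips.
Tension yield (gross): A_g = 9.875×0.3125 = 3.0859 in². φR_n = 0.90 × 50 × 3.0859 = 138.9 kips.
Governing: min(161.0, 147.7, 112.4, 138.9) = 112.4 kips → block shear.

112.4 kips (block shear governs)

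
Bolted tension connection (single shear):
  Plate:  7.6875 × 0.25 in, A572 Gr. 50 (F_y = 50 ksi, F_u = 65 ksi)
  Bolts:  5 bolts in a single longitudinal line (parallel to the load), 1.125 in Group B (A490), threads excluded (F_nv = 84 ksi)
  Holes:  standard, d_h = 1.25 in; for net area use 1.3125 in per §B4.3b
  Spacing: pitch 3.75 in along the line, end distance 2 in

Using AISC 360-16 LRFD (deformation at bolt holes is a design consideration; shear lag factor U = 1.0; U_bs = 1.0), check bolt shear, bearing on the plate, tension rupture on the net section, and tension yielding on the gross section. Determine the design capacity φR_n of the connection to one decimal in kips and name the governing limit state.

77.7 kips (net-section rupture governs)

Bolt shear: A_b = π(1.125)²/4 = 0.99402 in². φR_n = 0.75 × 84 × 0.99402 × 5 × 1 = 313.1 kips.
Bearing (0.25 in plate, F_u = 65 ksi): end bolts L_c = 2 − 1.25/2 = 1.375, R_n = min(1.2×1.375×0.25×65, 2.4×1.125×0.25×65) = 26.813 kips/bolt; interior L_c = 3.75 − 1.25 = 2.5, R_n = 43.875 kips/bolt. φR_n = 0.75 × (1×26.813 + 4×43.875) = 151.7 kips.
Tension rupture (net): A_n = (7.6875 − 1×1.3125)×0.25 = 1.5938 in² (U = 1.0, A_e = A_n). φR_n = 0.75 × 65 × 1.5938 = 77.7 kips.
Tension yield (gross): A_g = 7.6875×0.25 = 1.9219 in². φR_n = 0.90 × 50 × 1.9219 = 86.5 kips.
Governing: min(313.1, 151.7, 77.7, 86.5) = 77.7 kips → net-section rupture.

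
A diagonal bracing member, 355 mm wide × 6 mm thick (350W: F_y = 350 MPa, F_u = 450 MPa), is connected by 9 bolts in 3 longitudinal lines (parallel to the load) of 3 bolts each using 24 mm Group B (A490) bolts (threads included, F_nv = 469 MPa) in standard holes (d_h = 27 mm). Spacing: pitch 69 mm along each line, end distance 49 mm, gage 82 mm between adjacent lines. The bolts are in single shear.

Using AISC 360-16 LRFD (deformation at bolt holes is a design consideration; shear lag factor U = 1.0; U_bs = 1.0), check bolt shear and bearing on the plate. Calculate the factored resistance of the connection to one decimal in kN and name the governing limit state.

871.2 kN (bearing governs)

Bolt shear: A_b = π(24)²/4 = 452.39 mm². φR_n = 0.75 × 469 × 452.39 × 9 × 1 = 1432.2 kN.
Bearing (6 mm plate, F_u = 450 MPa): end bolts L_c = 49 − 27/2 = 35.5, R_n = min(1.2×35.5×6×450, 2.4×24×6×450) = 115.02 kN/bolt; interior L_c = 69 − 27 = 42, R_n = 136.08 kN/bolt. φR_n = 0.75 × (3×115.02 + 6×136.08) = 871.2 kN.
Governing: min(1432.2, 871.2) = 871.2 kN → bearing.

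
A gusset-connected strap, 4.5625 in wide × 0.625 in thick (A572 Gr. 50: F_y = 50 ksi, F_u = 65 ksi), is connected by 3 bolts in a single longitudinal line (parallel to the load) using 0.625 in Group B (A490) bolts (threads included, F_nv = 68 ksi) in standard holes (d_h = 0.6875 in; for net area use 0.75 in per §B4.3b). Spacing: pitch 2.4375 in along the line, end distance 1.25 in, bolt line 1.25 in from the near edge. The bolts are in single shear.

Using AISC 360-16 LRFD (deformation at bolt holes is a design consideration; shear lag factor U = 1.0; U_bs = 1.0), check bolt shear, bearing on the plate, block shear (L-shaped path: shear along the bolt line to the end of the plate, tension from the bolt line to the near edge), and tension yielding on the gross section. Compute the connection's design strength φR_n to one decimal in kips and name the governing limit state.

Bolt shear: A_b = π(0.625)²/4 = 0.3068 in². φR_n = 0.75 × 68 × 0.3068 × 3 × 1 = 46.9 kips.
Bearing (0.625 in plate, F_u = 65 ksi): end bolts L_c = 1.25 − 0.6875/2 = 0.90625, R_n = min(1.2×0.90625×0.625×65, 2.4×0.625×0.625×65) = 44.18 kips/bolt; interior L_c = 2.4375 − 0.6875 = 1.75, R_n = 60.938 kips/bolt. φR_n = 0.75 × (1×44.18 + 2×60.938) = 124.5 kips.
Block shear: shear path 1×[1.25+2×2.4375] = 1×6.125 in, A_gv = 3.8281, A_nv = 1×(6.125 − 2.5×0.75)×0.625 = 2.6563 in²; tension to near edge: (1.25 − 0.5×0.75)×0.625 = 0.54688 in². R_n = min(0.6×65×2.6563, 0.6×50×3.8281) + 1.0×65×0.54688 = min(103.6, 114.84) + 35.547 = 139.15 kips. φR_n = 0.75 × 139.15 = 104.4 kips.
Tension yield (gross): A_g = 4.5625×0.625 = 2.8516 in². φR_n = 0.90 × 50 × 2.8516 = 128.3 kips.
Governing: min(46.9, 124.5, 104.4, 128.3) = 46.9 kips → bolt shear.

46.9 kips (bolt shear governs)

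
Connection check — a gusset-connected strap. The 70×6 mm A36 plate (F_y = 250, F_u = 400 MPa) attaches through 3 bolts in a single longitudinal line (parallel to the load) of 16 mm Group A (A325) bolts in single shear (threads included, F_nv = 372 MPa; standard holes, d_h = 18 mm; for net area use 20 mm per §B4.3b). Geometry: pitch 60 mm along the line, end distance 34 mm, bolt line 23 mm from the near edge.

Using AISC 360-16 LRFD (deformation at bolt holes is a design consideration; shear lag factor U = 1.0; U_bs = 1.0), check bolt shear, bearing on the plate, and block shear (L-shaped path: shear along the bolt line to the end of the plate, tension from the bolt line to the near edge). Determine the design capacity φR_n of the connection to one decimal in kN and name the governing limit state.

127.4 kN (block shear governs)

Bolt shear: A_b = π(16)²/4 = 201.06 mm². φR_n = 0.75 × 372 × 201.06 × 3 × 1 = 168.3 kN.
Bearing (6 mm plate, F_u = 400 MPa): end bolts L_c = 34 − 18/2 = 25, R_n = min(1.2×25×6×400, 2.4×16×6×400) = 72 kN/bolt; interior L_c = 60 − 18 = 42, R_n = 92.16 kN/bolt. φR_n = 0.75 × (1×72 + 2×92.16) = 192.2 kN.
Block shear: shear path 1×[34+2×60] = 1×154 mm, A_gv = 924, A_nv = 1×(154 − 2.5×20)×6 = 624 mm²; tension to near edge: (23 − 0.5×20)×6 = 78 mm². R_n = min(0.6×400×624, 0.6×250×924) + 1.0×400×78 = min(149.76, 138.6) + 31.2 = 169.8 kN. φR_n = 0.75 × 169.8 = 127.4 kN.
Governing: min(168.3, 192.2, 127.4) = 127.4 kN → block shear.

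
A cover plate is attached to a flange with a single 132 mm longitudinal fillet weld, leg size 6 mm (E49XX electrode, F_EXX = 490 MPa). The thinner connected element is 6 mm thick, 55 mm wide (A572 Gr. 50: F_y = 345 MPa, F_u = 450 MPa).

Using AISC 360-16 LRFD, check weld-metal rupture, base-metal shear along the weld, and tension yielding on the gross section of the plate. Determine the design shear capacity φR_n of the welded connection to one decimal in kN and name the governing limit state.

102.5 kN (gross-section yield governs)

Weld metal: throat = 0.707×6 = 4.242 mm, L = 132 mm. φR_n = 0.75 × 0.6 × 490 × 4.242 × 132 = 123.5 kN.
Base metal shear (6 mm plate): yield φR_n = 1.0×0.6×345×6×132 = 163.9 kN; rupture φR_n = 0.75×0.6×450×6×132 = 160.4 kN; take 160.4 kN (rupture).
Tension yield (gross): A_g = 55×6 = 330 mm². φR_n = 0.90 × 345 × 330 = 102.5 kN.
Governing: min(123.5, 160.4, 102.5) = 102.5 kN → gross-section yield.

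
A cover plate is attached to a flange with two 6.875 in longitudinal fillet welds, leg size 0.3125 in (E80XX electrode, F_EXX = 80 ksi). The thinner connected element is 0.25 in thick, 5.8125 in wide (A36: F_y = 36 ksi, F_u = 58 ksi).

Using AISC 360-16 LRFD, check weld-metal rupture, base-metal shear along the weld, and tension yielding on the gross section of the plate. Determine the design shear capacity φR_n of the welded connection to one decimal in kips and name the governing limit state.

47.1 kips (gross-section yield governs)

Weld metal: throat = 0.707×0.3125 = 0.22094 in, L = 2×6.875 = 13.75 in. φR_n = 0.75 × 0.6 × 80 × 0.22094 × 13.75 = 109.4 kips.
Base metal shear (0.25 in plate): yield φR_n = 1.0×0.6×36×0.25×13.75 = 74.3 kips; rupture φR_n = 0.75×0.6×58×0.25×13.75 = 89.7 kips; take 74.3 kips (yield).
Tension yield (gross): A_g = 5.8125×0.25 = 1.4531 in². φR_n = 0.90 × 36 × 1.4531 = 47.1 kips.
Governing: min(109.4, 74.3, 47.1) = 47.1 kips → gross-section yield.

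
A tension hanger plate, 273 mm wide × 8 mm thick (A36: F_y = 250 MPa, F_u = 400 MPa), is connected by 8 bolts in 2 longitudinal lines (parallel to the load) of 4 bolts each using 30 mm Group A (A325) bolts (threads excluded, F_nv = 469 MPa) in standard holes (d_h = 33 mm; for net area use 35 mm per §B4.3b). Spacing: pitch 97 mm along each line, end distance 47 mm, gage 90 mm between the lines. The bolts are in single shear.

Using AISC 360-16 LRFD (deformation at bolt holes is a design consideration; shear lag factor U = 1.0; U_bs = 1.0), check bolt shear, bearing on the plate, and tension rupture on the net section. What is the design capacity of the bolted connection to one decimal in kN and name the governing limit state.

Bolt shear: A_b = π(30)²/4 = 706.86 mm². φR_n = 0.75 × 469 × 706.86 × 8 × 1 = 1989.1 kN.
Bearing (8 mm plate, F_u = 400 MPa): end bolts L_c = 47 − 33/2 = 30.5, R_n = min(1.2×30.5×8×400, 2.4×30×8×400) = 117.12 kN/bolt; interior L_c = 97 − 33 = 64, R_n = 230.4 kN/bolt. φR_n = 0.75 × (2×117.12 + 6×230.4) = 1212.5 kN.
Tension rupture (net): A_n = (273 − 2×35)×8 = 1624 mm² (U = 1.0, A_e = A_n). φR_n = 0.75 × 400 × 1624 = 487.2 kN.
Governing: min(1989.1, 1212.5, 487.2) = 487.2 kN → net-section rupture.

487.2 kN (net-section rupture governs)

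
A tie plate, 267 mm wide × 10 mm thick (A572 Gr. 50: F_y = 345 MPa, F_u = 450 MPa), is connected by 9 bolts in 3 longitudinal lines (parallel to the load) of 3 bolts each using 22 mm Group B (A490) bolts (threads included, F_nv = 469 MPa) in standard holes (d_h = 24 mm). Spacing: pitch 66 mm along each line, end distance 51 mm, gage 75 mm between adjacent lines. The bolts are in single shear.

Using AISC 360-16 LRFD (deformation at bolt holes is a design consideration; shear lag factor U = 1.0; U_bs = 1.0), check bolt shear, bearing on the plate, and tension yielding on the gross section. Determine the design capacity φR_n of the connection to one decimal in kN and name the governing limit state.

Bolt shear: A_b = π(22)²/4 = 380.13 mm². φR_n = 0.75 × 469 × 380.13 × 9 × 1 = 1203.4 kN.
Bearing (10 mm plate, F_u = 450 MPa): end bolts L_c = 51 − 24/2 = 39, R_n = min(1.2×39×10×450, 2.4×22×10×450) = 210.6 kN/bolt; interior L_c = 66 − 24 = 42, R_n = 226.8 kN/bolt. φR_n = 0.75 × (3×210.6 + 6×226.8) = 1494.5 kN.
Tension yield (gross): A_g = 267×10 = 2670 mm². φR_n = 0.90 × 345 × 2670 = 829.0 kN.
Governing: min(1203.4, 1494.5, 829.0) = 829.0 kN → gross-section yield.

829.0 kN (gross-section yield governs)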